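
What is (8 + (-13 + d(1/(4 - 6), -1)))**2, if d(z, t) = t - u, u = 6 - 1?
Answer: 121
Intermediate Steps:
u = 5
d(z, t) = -5 + t (d(z, t) = t - 1*5 = t - 5 = -5 + t)
(8 + (-13 + d(1/(4 - 6), -1)))**2 = (8 + (-13 + (-5 - 1)))**2 = (8 + (-13 - 6))**2 = (8 - 19)**2 = (-11)**2 = 121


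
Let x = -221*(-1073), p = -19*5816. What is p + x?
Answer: 126629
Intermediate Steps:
p = -110504
x = 237133 (x = -1*(-237133) = 237133)
p + x = -110504 + 237133 = 126629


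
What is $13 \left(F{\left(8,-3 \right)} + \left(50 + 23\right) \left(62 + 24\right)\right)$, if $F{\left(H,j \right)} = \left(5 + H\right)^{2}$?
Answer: $83811$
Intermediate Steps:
$13 \left(F{\left(8,-3 \right)} + \left(50 + 23\right) \left(62 + 24\right)\right) = 13 \left(\left(5 + 8\right)^{2} + \left(50 + 23\right) \left(62 + 24\right)\right) = 13 \left(13^{2} + 73 \cdot 86\right) = 13 \left(169 + 6278\right) = 13 \cdot 6447 = 83811$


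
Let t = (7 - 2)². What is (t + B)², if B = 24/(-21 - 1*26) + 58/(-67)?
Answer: 5534020881/9916201 ≈ 558.08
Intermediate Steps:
t = 25 (t = 5² = 25)
B = -4334/3149 (B = 24/(-21 - 26) + 58*(-1/67) = 24/(-47) - 58/67 = 24*(-1/47) - 58/67 = -24/47 - 58/67 = -4334/3149 ≈ -1.3763)
(t + B)² = (25 - 4334/3149)² = (74391/3149)² = 5534020881/9916201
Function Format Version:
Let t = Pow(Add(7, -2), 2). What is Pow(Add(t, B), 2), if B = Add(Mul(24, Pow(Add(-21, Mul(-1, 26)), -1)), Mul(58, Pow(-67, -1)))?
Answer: Rational(5534020881, 9916201) ≈ 558.08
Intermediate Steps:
t = 25 (t = Pow(5, 2) = 25)
B = Rational(-4334, 3149) (B = Add(Mul(24, Pow(Add(-21, -26), -1)), Mul(58, Rational(-1, 67))) = Add(Mul(24, Pow(-47, -1)), Rational(-58, 67)) = Add(Mul(24, Rational(-1, 47)), Rational(-58, 67)) = Add(Rational(-24, 47), Rational(-58, 67)) = Rational(-4334, 3149) ≈ -1.3763)
Pow(Add(t, B), 2) = Pow(Add(25, Rational(-4334, 3149)), 2) = Pow(Rational(74391, 3149), 2) = Rational(5534020881, 9916201)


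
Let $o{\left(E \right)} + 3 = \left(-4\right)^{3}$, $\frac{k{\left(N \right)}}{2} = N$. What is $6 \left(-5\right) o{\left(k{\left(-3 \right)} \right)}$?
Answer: $2010$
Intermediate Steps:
$k{\left(N \right)} = 2 N$
$o{\left(E \right)} = -67$ ($o{\left(E \right)} = -3 + \left(-4\right)^{3} = -3 - 64 = -67$)
$6 \left(-5\right) o{\left(k{\left(-3 \right)} \right)} = 6 \left(-5\right) \left(-67\right) = \left(-30\right) \left(-67\right) = 2010$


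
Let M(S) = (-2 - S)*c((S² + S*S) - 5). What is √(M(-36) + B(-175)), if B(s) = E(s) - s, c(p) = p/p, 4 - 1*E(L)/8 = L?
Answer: √1641 ≈ 40.509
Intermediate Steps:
E(L) = 32 - 8*L
c(p) = 1
B(s) = 32 - 9*s (B(s) = (32 - 8*s) - s = 32 - 9*s)
M(S) = -2 - S (M(S) = (-2 - S)*1 = -2 - S)
√(M(-36) + B(-175)) = √((-2 - 1*(-36)) + (32 - 9*(-175))) = √((-2 + 36) + (32 + 1575)) = √(34 + 1607) = √1641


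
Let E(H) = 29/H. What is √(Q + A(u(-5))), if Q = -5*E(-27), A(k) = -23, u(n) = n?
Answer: 2*I*√357/9 ≈ 4.1988*I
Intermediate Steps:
Q = 145/27 (Q = -145/(-27) = -145*(-1)/27 = -5*(-29/27) = 145/27 ≈ 5.3704)
√(Q + A(u(-5))) = √(145/27 - 23) = √(-476/27) = 2*I*√357/9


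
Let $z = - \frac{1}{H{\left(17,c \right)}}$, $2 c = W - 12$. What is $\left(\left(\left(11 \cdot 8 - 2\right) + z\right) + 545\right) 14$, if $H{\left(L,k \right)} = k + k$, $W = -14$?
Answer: $\frac{114849}{13} \approx 8834.5$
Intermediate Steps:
$c = -13$ ($c = \frac{-14 - 12}{2} = \frac{1}{2} \left(-26\right) = -13$)
$H{\left(L,k \right)} = 2 k$
$z = \frac{1}{26}$ ($z = - \frac{1}{2 \left(-13\right)} = - \frac{1}{-26} = \left(-1\right) \left(- \frac{1}{26}\right) = \frac{1}{26} \approx 0.038462$)
$\left(\left(\left(11 \cdot 8 - 2\right) + z\right) + 545\right) 14 = \left(\left(\left(11 \cdot 8 - 2\right) + \frac{1}{26}\right) + 545\right) 14 = \left(\left(\left(88 - 2\right) + \frac{1}{26}\right) + 545\right) 14 = \left(\left(86 + \frac{1}{26}\right) + 545\right) 14 = \left(\frac{2237}{26} + 545\right) 14 = \frac{16407}{26} \cdot 14 = \frac{114849}{13}$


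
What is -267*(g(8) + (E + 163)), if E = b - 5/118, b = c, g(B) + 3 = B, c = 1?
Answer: -5323179/118 ≈ -45112.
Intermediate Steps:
g(B) = -3 + B
b = 1
E = 113/118 (E = 1 - 5/118 = 113/118 ≈ 0.95763)
-267*(g(8) + (E + 163)) = -267*((-3 + 8) + (113/118 + 163)) = -267*(5 + 19347/118) = -267*19937/118 = -5323179/118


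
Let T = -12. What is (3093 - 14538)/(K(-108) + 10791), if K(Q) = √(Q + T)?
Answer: -41167665/38815267 + 7630*I*√30/38815267 ≈ -1.0606 + 0.0010767*I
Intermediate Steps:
K(Q) = √(-12 + Q) (K(Q) = √(Q - 12) = √(-12 + Q))
(3093 - 14538)/(K(-108) + 10791) = (3093 - 14538)/(√(-12 - 108) + 10791) = -11445/(√(-120) + 10791) = -11445/(2*I*√30 + 10791) = -11445/(10791 + 2*I*√30)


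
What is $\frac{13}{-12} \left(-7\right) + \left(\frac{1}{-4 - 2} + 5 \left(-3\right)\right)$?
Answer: $- \frac{91}{12} \approx -7.5833$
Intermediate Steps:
$\frac{13}{-12} \left(-7\right) + \left(\frac{1}{-4 - 2} + 5 \left(-3\right)\right) = 13 \left(- \frac{1}{12}\right) \left(-7\right) - \left(15 - \frac{1}{-6}\right) = \left(- \frac{13}{12}\right) \left(-7\right) - \frac{91}{6} = \frac{91}{12} - \frac{91}{6} = - \frac{91}{12}$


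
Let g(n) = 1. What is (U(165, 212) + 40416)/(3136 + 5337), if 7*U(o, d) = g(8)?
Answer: 282913/59311 ≈ 4.7700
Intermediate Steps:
U(o, d) = ⅐ (U(o, d) = (⅐)*1 = ⅐)
(U(165, 212) + 40416)/(3136 + 5337) = (⅐ + 40416)/(3136 + 5337) = (282913/7)/8473 = (282913/7)*(1/8473) = 282913/59311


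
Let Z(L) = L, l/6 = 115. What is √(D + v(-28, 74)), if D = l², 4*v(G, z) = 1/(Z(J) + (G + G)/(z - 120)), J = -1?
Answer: 7*√971635/10 ≈ 690.00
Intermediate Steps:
l = 690 (l = 6*115 = 690)
v(G, z) = 1/(4*(-1 + 2*G/(-120 + z))) (v(G, z) = 1/(4*(-1 + (G + G)/(z - 120))) = 1/(4*(-1 + (2*G)/(-120 + z))) = 1/(4*(-1 + 2*G/(-120 + z))))
D = 476100 (D = 690² = 476100)
√(D + v(-28, 74)) = √(476100 + (-120 + 74)/(4*(120 - 1*74 + 2*(-28)))) = √(476100 + (¼)*(-46)/(120 - 74 - 56)) = √(476100 + (¼)*(-46)/(-10)) = √(476100 + (¼)*(-⅒)*(-46)) = √(476100 + 23/20) = √(9522023/20) = 7*√971635/10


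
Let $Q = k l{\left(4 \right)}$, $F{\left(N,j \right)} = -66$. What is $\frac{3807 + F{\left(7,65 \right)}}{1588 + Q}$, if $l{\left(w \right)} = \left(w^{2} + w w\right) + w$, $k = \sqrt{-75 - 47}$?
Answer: $\frac{1485177}{669964} - \frac{33669 i \sqrt{122}}{669964} \approx 2.2168 - 0.55508 i$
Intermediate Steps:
$k = i \sqrt{122}$ ($k = \sqrt{-122} = i \sqrt{122} \approx 11.045 i$)
$l{\left(w \right)} = w + 2 w^{2}$ ($l{\left(w \right)} = \left(w^{2} + w^{2}\right) + w = 2 w^{2} + w = w + 2 w^{2}$)
$Q = 36 i \sqrt{122}$ ($Q = i \sqrt{122} \cdot 4 \left(1 + 2 \cdot 4\right) = i \sqrt{122} \cdot 4 \left(1 + 8\right) = i \sqrt{122} \cdot 4 \cdot 9 = i \sqrt{122} \cdot 36 = 36 i \sqrt{122} \approx 397.63 i$)
$\frac{3807 + F{\left(7,65 \right)}}{1588 + Q} = \frac{3807 - 66}{1588 + 36 i \sqrt{122}} = \frac{3741}{1588 + 36 i \sqrt{122}}$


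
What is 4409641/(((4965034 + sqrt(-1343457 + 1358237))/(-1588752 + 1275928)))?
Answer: -856121766020723782/3081445325797 + 344860384046*sqrt(3695)/3081445325797 ≈ -2.7782e+5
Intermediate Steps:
4409641/(((4965034 + sqrt(-1343457 + 1358237))/(-1588752 + 1275928))) = 4409641/(((4965034 + sqrt(14780))/(-312824))) = 4409641/(((4965034 + 2*sqrt(3695))*(-1/312824))) = 4409641/(-2482517/156412 - sqrt(3695)/156412)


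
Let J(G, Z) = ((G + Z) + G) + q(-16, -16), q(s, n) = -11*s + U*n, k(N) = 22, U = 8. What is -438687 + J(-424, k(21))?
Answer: -439465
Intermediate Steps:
q(s, n) = -11*s + 8*n
J(G, Z) = 48 + Z + 2*G (J(G, Z) = ((G + Z) + G) + (-11*(-16) + 8*(-16)) = (Z + 2*G) + (176 - 128) = (Z + 2*G) + 48 = 48 + Z + 2*G)
-438687 + J(-424, k(21)) = -438687 + (48 + 22 + 2*(-424)) = -438687 + (48 + 22 - 848) = -438687 - 778 = -439465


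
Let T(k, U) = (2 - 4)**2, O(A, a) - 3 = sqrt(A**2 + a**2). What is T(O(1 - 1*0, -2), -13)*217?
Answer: 868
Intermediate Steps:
O(A, a) = 3 + sqrt(A**2 + a**2)
T(k, U) = 4 (T(k, U) = (-2)**2 = 4)
T(O(1 - 1*0, -2), -13)*217 = 4*217 = 868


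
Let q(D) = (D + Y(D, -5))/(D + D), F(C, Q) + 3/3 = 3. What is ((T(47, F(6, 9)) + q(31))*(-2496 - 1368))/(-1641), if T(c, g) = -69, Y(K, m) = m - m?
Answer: -88228/547 ≈ -161.29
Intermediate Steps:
F(C, Q) = 2 (F(C, Q) = -1 + 3 = 2)
Y(K, m) = 0
q(D) = ½ (q(D) = (D + 0)/(D + D) = D/((2*D)) = D*(1/(2*D)) = ½)
((T(47, F(6, 9)) + q(31))*(-2496 - 1368))/(-1641) = ((-69 + ½)*(-2496 - 1368))/(-1641) = -137/2*(-3864)*(-1/1641) = 264684*(-1/1641) = -88228/547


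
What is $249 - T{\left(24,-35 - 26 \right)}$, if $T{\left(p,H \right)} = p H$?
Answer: $1713$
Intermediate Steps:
$T{\left(p,H \right)} = H p$
$249 - T{\left(24,-35 - 26 \right)} = 249 - \left(-35 - 26\right) 24 = 249 - \left(-61\right) 24 = 249 - -1464 = 249 + 1464 = 1713$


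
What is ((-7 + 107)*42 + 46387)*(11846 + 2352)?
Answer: 718234226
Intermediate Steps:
((-7 + 107)*42 + 46387)*(11846 + 2352) = (100*42 + 46387)*14198 = (4200 + 46387)*14198 = 50587*14198 = 718234226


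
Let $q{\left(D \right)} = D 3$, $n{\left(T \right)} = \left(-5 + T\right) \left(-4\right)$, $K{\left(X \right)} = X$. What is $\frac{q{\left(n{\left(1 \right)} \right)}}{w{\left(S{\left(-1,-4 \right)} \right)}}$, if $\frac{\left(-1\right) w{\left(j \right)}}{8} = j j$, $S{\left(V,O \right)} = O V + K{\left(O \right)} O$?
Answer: $- \frac{3}{200} \approx -0.015$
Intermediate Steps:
$S{\left(V,O \right)} = O^{2} + O V$ ($S{\left(V,O \right)} = O V + O O = O V + O^{2} = O^{2} + O V$)
$n{\left(T \right)} = 20 - 4 T$
$w{\left(j \right)} = - 8 j^{2}$ ($w{\left(j \right)} = - 8 j j = - 8 j^{2}$)
$q{\left(D \right)} = 3 D$
$\frac{q{\left(n{\left(1 \right)} \right)}}{w{\left(S{\left(-1,-4 \right)} \right)}} = \frac{3 \left(20 - 4\right)}{\left(-8\right) \left(- 4 \left(-4 - 1\right)\right)^{2}} = \frac{3 \left(20 - 4\right)}{\left(-8\right) \left(\left(-4\right) \left(-5\right)\right)^{2}} = \frac{3 \cdot 16}{\left(-8\right) 20^{2}} = \frac{48}{\left(-8\right) 400} = \frac{48}{-3200} = 48 \left(- \frac{1}{3200}\right) = - \frac{3}{200}$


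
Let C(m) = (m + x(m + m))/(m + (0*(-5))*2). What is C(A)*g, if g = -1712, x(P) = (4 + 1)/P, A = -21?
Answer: -759272/441 ≈ -1721.7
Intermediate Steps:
x(P) = 5/P
C(m) = (m + 5/(2*m))/m (C(m) = (m + 5/(m + m))/(m + (0*(-5))*2) = (m + 5/((2*m)))/(m + 0*2) = (m + 5*(1/(2*m)))/(m + 0) = (m + 5/(2*m))/m)
C(A)*g = (1 + (5/2)/(-21)**2)*(-1712) = (1 + (5/2)*(1/441))*(-1712) = (1 + 5/882)*(-1712) = (887/882)*(-1712) = -759272/441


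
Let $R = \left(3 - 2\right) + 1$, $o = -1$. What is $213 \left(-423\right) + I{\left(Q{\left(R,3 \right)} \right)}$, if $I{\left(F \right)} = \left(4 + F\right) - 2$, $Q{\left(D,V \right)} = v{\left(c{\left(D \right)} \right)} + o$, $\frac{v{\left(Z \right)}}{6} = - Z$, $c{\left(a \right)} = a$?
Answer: $-90110$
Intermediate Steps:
$v{\left(Z \right)} = - 6 Z$ ($v{\left(Z \right)} = 6 \left(- Z\right) = - 6 Z$)
$R = 2$ ($R = 1 + 1 = 2$)
$Q{\left(D,V \right)} = -1 - 6 D$ ($Q{\left(D,V \right)} = - 6 D - 1 = -1 - 6 D$)
$I{\left(F \right)} = 2 + F$
$213 \left(-423\right) + I{\left(Q{\left(R,3 \right)} \right)} = 213 \left(-423\right) + \left(2 - 13\right) = -90099 + \left(2 - 13\right) = -90099 - 11 = -90110$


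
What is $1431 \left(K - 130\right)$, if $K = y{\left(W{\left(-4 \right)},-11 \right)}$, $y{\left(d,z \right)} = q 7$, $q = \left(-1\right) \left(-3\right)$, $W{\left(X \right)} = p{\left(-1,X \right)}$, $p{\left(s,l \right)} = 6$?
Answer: $-155979$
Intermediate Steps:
$W{\left(X \right)} = 6$
$q = 3$
$y{\left(d,z \right)} = 21$ ($y{\left(d,z \right)} = 3 \cdot 7 = 21$)
$K = 21$
$1431 \left(K - 130\right) = 1431 \left(21 - 130\right) = 1431 \left(-109\right) = -155979$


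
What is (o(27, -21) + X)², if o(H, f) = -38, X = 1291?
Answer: 1570009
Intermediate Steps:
(o(27, -21) + X)² = (-38 + 1291)² = 1253² = 1570009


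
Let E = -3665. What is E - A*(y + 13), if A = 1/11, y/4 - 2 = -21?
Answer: -40252/11 ≈ -3659.3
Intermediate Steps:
y = -76 (y = 8 + 4*(-21) = 8 - 84 = -76)
A = 1/11 ≈ 0.090909
E - A*(y + 13) = -3665 - (-76 + 13)/11 = -3665 - (-63)/11 = -3665 - 1*(-63/11) = -3665 + 63/11 = -40252/11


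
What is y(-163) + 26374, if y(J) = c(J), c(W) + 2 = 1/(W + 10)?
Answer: 4034915/153 ≈ 26372.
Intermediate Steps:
c(W) = -2 + 1/(10 + W) (c(W) = -2 + 1/(W + 10) = -2 + 1/(10 + W))
y(J) = (-19 - 2*J)/(10 + J)
y(-163) + 26374 = (-19 - 2*(-163))/(10 - 163) + 26374 = (-19 + 326)/(-153) + 26374 = -1/153*307 + 26374 = -307/153 + 26374 = 4034915/153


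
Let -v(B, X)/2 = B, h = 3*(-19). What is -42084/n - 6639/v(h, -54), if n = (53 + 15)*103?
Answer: -4274761/66538 ≈ -64.245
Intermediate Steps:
n = 7004 (n = 68*103 = 7004)
h = -57
v(B, X) = -2*B
-42084/n - 6639/v(h, -54) = -42084/7004 - 6639/((-2*(-57))) = -42084*1/7004 - 6639/114 = -10521/1751 - 6639*1/114 = -10521/1751 - 2213/38 = -4274761/66538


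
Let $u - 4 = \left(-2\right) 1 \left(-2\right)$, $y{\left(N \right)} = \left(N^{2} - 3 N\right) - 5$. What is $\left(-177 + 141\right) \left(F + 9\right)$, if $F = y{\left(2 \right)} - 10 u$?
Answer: $2808$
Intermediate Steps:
$y{\left(N \right)} = -5 + N^{2} - 3 N$
$u = 8$ ($u = 4 + \left(-2\right) 1 \left(-2\right) = 4 - -4 = 4 + 4 = 8$)
$F = -87$ ($F = \left(-5 + 2^{2} - 6\right) - 80 = \left(-5 + 4 - 6\right) - 80 = -7 - 80 = -87$)
$\left(-177 + 141\right) \left(F + 9\right) = \left(-177 + 141\right) \left(-87 + 9\right) = \left(-36\right) \left(-78\right) = 2808$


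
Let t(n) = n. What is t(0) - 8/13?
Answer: -8/13 ≈ -0.61539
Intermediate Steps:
t(0) - 8/13 = 0 - 8/13 = -8/13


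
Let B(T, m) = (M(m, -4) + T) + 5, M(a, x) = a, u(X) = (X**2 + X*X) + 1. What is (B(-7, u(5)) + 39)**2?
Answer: 7744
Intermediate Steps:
u(X) = 1 + 2*X**2 (u(X) = (X**2 + X**2) + 1 = 2*X**2 + 1 = 1 + 2*X**2)
B(T, m) = 5 + T + m (B(T, m) = (m + T) + 5 = (T + m) + 5 = 5 + T + m)
(B(-7, u(5)) + 39)**2 = ((5 - 7 + (1 + 2*5**2)) + 39)**2 = ((5 - 7 + (1 + 2*25)) + 39)**2 = ((5 - 7 + (1 + 50)) + 39)**2 = ((5 - 7 + 51) + 39)**2 = (49 + 39)**2 = 88**2 = 7744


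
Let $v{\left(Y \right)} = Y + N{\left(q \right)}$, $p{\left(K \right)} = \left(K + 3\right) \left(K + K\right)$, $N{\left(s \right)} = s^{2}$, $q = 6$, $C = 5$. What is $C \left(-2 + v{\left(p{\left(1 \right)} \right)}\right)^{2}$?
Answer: $8820$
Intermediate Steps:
$p{\left(K \right)} = 2 K \left(3 + K\right)$ ($p{\left(K \right)} = \left(3 + K\right) 2 K = 2 K \left(3 + K\right)$)
$v{\left(Y \right)} = 36 + Y$ ($v{\left(Y \right)} = Y + 6^{2} = Y + 36 = 36 + Y$)
$C \left(-2 + v{\left(p{\left(1 \right)} \right)}\right)^{2} = 5 \left(-2 + \left(36 + 2 \cdot 1 \left(3 + 1\right)\right)\right)^{2} = 5 \left(-2 + \left(36 + 2 \cdot 1 \cdot 4\right)\right)^{2} = 5 \left(-2 + \left(36 + 8\right)\right)^{2} = 5 \left(-2 + 44\right)^{2} = 5 \cdot 42^{2} = 5 \cdot 1764 = 8820$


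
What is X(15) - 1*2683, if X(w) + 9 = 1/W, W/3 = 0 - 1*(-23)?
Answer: -185747/69 ≈ -2692.0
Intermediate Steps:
W = 69 (W = 3*(0 - 1*(-23)) = 3*(0 + 23) = 3*23 = 69)
X(w) = -620/69 (X(w) = -9 + 1/69 = -620/69)
X(15) - 1*2683 = -620/69 - 1*2683 = -620/69 - 2683 = -185747/69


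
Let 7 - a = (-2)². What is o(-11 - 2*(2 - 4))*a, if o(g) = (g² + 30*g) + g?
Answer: -504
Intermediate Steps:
o(g) = g² + 31*g
a = 3 (a = 7 - 1*(-2)² = 7 - 1*4 = 7 - 4 = 3)
o(-11 - 2*(2 - 4))*a = ((-11 - 2*(2 - 4))*(31 + (-11 - 2*(2 - 4))))*3 = ((-11 - 2*(-2))*(31 + (-11 - 2*(-2))))*3 = ((-11 + 4)*(31 + (-11 + 4)))*3 = -7*(31 - 7)*3 = -7*24*3 = -168*3 = -504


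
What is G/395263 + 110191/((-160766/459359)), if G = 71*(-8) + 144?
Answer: -20007117288770431/63544851458 ≈ -3.1485e+5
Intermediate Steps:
G = -424 (G = -568 + 144 = -424)
G/395263 + 110191/((-160766/459359)) = -424/395263 + 110191/((-160766/459359)) = -424*1/395263 + 110191/((-160766*1/459359)) = -424/395263 + 110191/(-160766/459359) = -424/395263 + 110191*(-459359/160766) = -424/395263 - 50617227569/160766 = -20007117288770431/63544851458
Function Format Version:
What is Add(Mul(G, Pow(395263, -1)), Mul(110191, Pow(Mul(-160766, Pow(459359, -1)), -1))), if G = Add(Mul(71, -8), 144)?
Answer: Rational(-20007117288770431, 63544851458) ≈ -3.1485e+5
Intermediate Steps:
G = -424 (G = Add(-568, 144) = -424)
Add(Mul(G, Pow(395263, -1)), Mul(110191, Pow(Mul(-160766, Pow(459359, -1)), -1))) = Add(Mul(-424, Pow(395263, -1)), Mul(110191, Pow(Mul(-160766, Pow(459359, -1)), -1))) = Add(Mul(-424, Rational(1, 395263)), Mul(110191, Pow(Mul(-160766, Rational(1, 459359)), -1))) = Add(Rational(-424, 395263), Mul(110191, Pow(Rational(-160766, 459359), -1))) = Add(Rational(-424, 395263), Mul(110191, Rational(-459359, 160766))) = Add(Rational(-424, 395263), Rational(-50617227569, 160766)) = Rational(-20007117288770431, 63544851458)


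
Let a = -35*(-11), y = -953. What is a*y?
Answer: -366905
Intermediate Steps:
a = 385
a*y = 385*(-953) = -366905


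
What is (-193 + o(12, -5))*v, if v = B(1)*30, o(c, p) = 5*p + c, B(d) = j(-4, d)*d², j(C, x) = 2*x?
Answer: -12360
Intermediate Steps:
B(d) = 2*d³ (B(d) = (2*d)*d² = 2*d³)
o(c, p) = c + 5*p
v = 60 (v = (2*1³)*30 = (2*1)*30 = 2*30 = 60)
(-193 + o(12, -5))*v = (-193 + (12 + 5*(-5)))*60 = (-193 + (12 - 25))*60 = (-193 - 13)*60 = -206*60 = -12360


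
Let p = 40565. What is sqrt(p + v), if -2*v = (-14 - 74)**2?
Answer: 9*sqrt(453) ≈ 191.55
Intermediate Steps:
v = -3872 (v = -(-14 - 74)**2/2 = -1/2*(-88)**2 = -1/2*7744 = -3872)
sqrt(p + v) = sqrt(40565 - 3872) = sqrt(36693) = 9*sqrt(453)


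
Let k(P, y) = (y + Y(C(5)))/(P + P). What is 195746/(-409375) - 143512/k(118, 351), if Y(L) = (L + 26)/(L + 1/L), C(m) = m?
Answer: -360493197318626/3799409375 ≈ -94881.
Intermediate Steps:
Y(L) = (26 + L)/(L + 1/L)
k(P, y) = (155/26 + y)/(2*P) (k(P, y) = (y + 5*(26 + 5)/(1 + 5²))/(P + P) = (y + 5*31/(1 + 25))/((2*P)) = (y + 5*31/26)*(1/(2*P)) = (y + 5*(1/26)*31)*(1/(2*P)) = (y + 155/26)*(1/(2*P)) = (155/26 + y)*(1/(2*P)) = (155/26 + y)/(2*P))
195746/(-409375) - 143512/k(118, 351) = 195746/(-409375) - 143512*6136/(155 + 26*351) = 195746*(-1/409375) - 143512*6136/(155 + 9126) = -195746/409375 - 143512/((1/52)*(1/118)*9281) = -195746/409375 - 143512/9281/6136 = -195746/409375 - 143512*6136/9281 = -195746/409375 - 880589632/9281 = -360493197318626/3799409375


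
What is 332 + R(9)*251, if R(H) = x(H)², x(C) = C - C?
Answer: 332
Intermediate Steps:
x(C) = 0
R(H) = 0 (R(H) = 0² = 0)
332 + R(9)*251 = 332 + 0*251 = 332 + 0 = 332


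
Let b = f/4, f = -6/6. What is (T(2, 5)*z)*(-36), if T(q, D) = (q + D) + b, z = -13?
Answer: 3159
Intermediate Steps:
f = -1 (f = -6*⅙ = -1)
b = -¼ (b = -1/4 = -1*¼ = -¼ ≈ -0.25000)
T(q, D) = -¼ + D + q (T(q, D) = (q + D) - ¼ = (D + q) - ¼ = -¼ + D + q)
(T(2, 5)*z)*(-36) = ((-¼ + 5 + 2)*(-13))*(-36) = ((27/4)*(-13))*(-36) = -351/4*(-36) = 3159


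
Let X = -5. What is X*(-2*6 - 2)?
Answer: 70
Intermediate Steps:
X*(-2*6 - 2) = -5*(-2*6 - 2) = -5*(-12 - 2) = -5*(-14) = 70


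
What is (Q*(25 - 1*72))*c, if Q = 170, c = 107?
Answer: -854930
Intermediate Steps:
(Q*(25 - 1*72))*c = (170*(25 - 1*72))*107 = (170*(25 - 72))*107 = (170*(-47))*107 = -7990*107 = -854930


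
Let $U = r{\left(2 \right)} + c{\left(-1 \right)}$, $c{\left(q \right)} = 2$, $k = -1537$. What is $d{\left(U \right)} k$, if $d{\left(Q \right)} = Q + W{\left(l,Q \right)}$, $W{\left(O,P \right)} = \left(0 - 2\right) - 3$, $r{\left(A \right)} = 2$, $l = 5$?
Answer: $1537$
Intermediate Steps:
$U = 4$ ($U = 2 + 2 = 4$)
$W{\left(O,P \right)} = -5$ ($W{\left(O,P \right)} = -2 - 3 = -5$)
$d{\left(Q \right)} = -5 + Q$ ($d{\left(Q \right)} = Q - 5 = -5 + Q$)
$d{\left(U \right)} k = \left(-5 + 4\right) \left(-1537\right) = \left(-1\right) \left(-1537\right) = 1537$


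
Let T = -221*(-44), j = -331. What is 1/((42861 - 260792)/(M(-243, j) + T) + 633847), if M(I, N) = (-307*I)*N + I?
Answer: 24683450/15645530950081 ≈ 1.5777e-6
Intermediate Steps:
M(I, N) = I - 307*I*N (M(I, N) = -307*I*N + I = I - 307*I*N)
T = 9724
1/((42861 - 260792)/(M(-243, j) + T) + 633847) = 1/((42861 - 260792)/(-243*(1 - 307*(-331)) + 9724) + 633847) = 1/(-217931/(-243*(1 + 101617) + 9724) + 633847) = 1/(-217931/(-243*101618 + 9724) + 633847) = 1/(-217931/(-24693174 + 9724) + 633847) = 1/(-217931/(-24683450) + 633847) = 1/(-217931*(-1/24683450) + 633847) = 1/(217931/24683450 + 633847) = 1/(15645530950081/24683450) = 24683450/15645530950081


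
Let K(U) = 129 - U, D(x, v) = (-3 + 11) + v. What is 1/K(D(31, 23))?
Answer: 1/98 ≈ 0.010204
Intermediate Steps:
D(x, v) = 8 + v
1/K(D(31, 23)) = 1/(129 - (8 + 23)) = 1/(129 - 1*31) = 1/(129 - 31) = 1/98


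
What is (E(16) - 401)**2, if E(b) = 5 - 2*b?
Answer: 183184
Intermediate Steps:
(E(16) - 401)**2 = ((5 - 2*16) - 401)**2 = ((5 - 32) - 401)**2 = (-27 - 401)**2 = (-428)**2 = 183184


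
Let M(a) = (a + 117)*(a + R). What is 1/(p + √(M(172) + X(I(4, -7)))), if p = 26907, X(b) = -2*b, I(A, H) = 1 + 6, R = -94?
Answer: 26907/723964121 - 32*√22/723964121 ≈ 3.6959e-5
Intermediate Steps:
I(A, H) = 7
M(a) = (-94 + a)*(117 + a) (M(a) = (a + 117)*(a - 94) = (117 + a)*(-94 + a) = (-94 + a)*(117 + a))
1/(p + √(M(172) + X(I(4, -7)))) = 1/(26907 + √((-10998 + 172² + 23*172) - 2*7)) = 1/(26907 + √((-10998 + 29584 + 3956) - 14)) = 1/(26907 + √(22542 - 14)) = 1/(26907 + √22528) = 1/(26907 + 32*√22)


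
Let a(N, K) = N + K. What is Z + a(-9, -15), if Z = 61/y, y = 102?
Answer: -2387/102 ≈ -23.402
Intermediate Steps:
a(N, K) = K + N
Z = 61/102 ≈ 0.59804
Z + a(-9, -15) = 61/102 + (-15 - 9) = 61/102 - 24 = -2387/102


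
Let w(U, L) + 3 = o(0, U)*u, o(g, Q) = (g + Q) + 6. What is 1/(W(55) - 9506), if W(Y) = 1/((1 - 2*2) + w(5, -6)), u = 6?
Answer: -60/570359 ≈ -0.00010520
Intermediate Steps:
o(g, Q) = 6 + Q + g (o(g, Q) = (Q + g) + 6 = 6 + Q + g)
w(U, L) = 33 + 6*U (w(U, L) = -3 + (6 + U + 0)*6 = -3 + (6 + U)*6 = -3 + (36 + 6*U) = 33 + 6*U)
W(Y) = 1/60 (W(Y) = 1/((1 - 2*2) + (33 + 6*5)) = 1/((1 - 4) + (33 + 30)) = 1/(-3 + 63) = 1/60)
1/(W(55) - 9506) = 1/(1/60 - 9506) = 1/(-570359/60) = -60/570359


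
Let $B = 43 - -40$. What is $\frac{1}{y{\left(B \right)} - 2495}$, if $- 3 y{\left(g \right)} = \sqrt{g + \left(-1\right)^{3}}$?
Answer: $- \frac{22455}{56025143} + \frac{3 \sqrt{82}}{56025143} \approx -0.00040032$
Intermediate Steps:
$B = 83$ ($B = 43 + 40 = 83$)
$y{\left(g \right)} = - \frac{\sqrt{-1 + g}}{3}$ ($y{\left(g \right)} = - \frac{\sqrt{g + \left(-1\right)^{3}}}{3} = - \frac{\sqrt{g - 1}}{3} = - \frac{\sqrt{-1 + g}}{3}$)
$\frac{1}{y{\left(B \right)} - 2495} = \frac{1}{- \frac{\sqrt{-1 + 83}}{3} - 2495} = \frac{1}{- \frac{\sqrt{82}}{3} - 2495} = \frac{1}{-2495 - \frac{\sqrt{82}}{3}}$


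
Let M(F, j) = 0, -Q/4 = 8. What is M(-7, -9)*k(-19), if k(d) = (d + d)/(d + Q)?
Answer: 0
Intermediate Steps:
Q = -32 (Q = -4*8 = -32)
k(d) = 2*d/(-32 + d) (k(d) = (d + d)/(d - 32) = (2*d)/(-32 + d) = 2*d/(-32 + d))
M(-7, -9)*k(-19) = 0*(2*(-19)/(-32 - 19)) = 0*(2*(-19)/(-51)) = 0*(2*(-19)*(-1/51)) = 0*(38/51) = 0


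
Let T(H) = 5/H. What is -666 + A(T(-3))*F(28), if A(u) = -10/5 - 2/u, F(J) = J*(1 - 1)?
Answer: -666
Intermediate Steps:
F(J) = 0 (F(J) = J*0 = 0)
A(u) = -2 - 2/u (A(u) = -10*1/5 - 2/u = -2 - 2/u)
-666 + A(T(-3))*F(28) = -666 + (-2 - 2/(5/(-3)))*0 = -666 + (-2 - 2/(5*(-1/3)))*0 = -666 + (-2 - 2/(-5/3))*0 = -666 + (-2 - 2*(-3/5))*0 = -666 + (-2 + 6/5)*0 = -666 - 4/5*0 = -666 + 0 = -666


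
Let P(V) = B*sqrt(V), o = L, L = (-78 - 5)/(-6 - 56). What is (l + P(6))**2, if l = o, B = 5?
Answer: 583489/3844 + 415*sqrt(6)/31 ≈ 184.58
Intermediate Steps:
L = 83/62 (L = -83/(-62) = -83*(-1/62) = 83/62 ≈ 1.3387)
o = 83/62 ≈ 1.3387
P(V) = 5*sqrt(V)
l = 83/62 ≈ 1.3387
(l + P(6))**2 = (83/62 + 5*sqrt(6))**2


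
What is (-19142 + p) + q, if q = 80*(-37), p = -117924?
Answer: -140026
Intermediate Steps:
q = -2960
(-19142 + p) + q = (-19142 - 117924) - 2960 = -137066 - 2960 = -140026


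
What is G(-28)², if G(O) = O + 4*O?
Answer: 19600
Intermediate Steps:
G(O) = 5*O
G(-28)² = (5*(-28))² = (-140)² = 19600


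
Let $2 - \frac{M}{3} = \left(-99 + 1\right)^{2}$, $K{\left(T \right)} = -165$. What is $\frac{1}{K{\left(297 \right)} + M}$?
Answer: $- \frac{1}{28971} \approx -3.4517 \cdot 10^{-5}$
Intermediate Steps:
$M = -28806$ ($M = 6 - 3 \left(-99 + 1\right)^{2} = 6 - 3 \left(-98\right)^{2} = 6 - 28812 = -28806$)
$\frac{1}{K{\left(297 \right)} + M} = \frac{1}{-165 - 28806} = \frac{1}{-28971} = - \frac{1}{28971}$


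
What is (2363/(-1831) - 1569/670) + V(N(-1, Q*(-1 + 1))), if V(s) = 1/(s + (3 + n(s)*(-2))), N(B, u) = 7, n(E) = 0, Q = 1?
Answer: -2166686/613385 ≈ -3.5323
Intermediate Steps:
V(s) = 1/(3 + s) (V(s) = 1/(s + (3 + 0*(-2))) = 1/(s + (3 + 0)) = 1/(s + 3) = 1/(3 + s))
(2363/(-1831) - 1569/670) + V(N(-1, Q*(-1 + 1))) = (2363/(-1831) - 1569/670) + 1/(3 + 7) = (2363*(-1/1831) - 1569*1/670) + 1/10 = (-2363/1831 - 1569/670) + ⅒ = -4456049/1226770 + ⅒ = -2166686/613385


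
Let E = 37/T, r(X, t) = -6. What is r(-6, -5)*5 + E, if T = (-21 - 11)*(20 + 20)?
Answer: -38437/1280 ≈ -30.029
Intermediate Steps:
T = -1280 (T = -32*40 = -1280)
E = -37/1280 (E = 37/(-1280) = 37*(-1/1280) = -37/1280 ≈ -0.028906)
r(-6, -5)*5 + E = -6*5 - 37/1280 = -30 - 37/1280 = -38437/1280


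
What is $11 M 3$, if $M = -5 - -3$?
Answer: $-66$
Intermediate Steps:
$M = -2$ ($M = -5 + 3 = -2$)
$11 M 3 = 11 \left(-2\right) 3 = \left(-22\right) 3 = -66$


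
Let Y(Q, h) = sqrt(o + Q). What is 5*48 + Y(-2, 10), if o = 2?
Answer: 240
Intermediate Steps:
Y(Q, h) = sqrt(2 + Q)
5*48 + Y(-2, 10) = 5*48 + sqrt(2 - 2) = 240 + sqrt(0) = 240 + 0 = 240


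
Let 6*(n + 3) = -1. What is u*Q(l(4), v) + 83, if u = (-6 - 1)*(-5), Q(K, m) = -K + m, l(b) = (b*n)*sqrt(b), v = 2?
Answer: 3119/3 ≈ 1039.7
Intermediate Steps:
n = -19/6 (n = -3 + (1/6)*(-1) = -3 - 1/6 = -19/6 ≈ -3.1667)
l(b) = -19*b**(3/2)/6 (l(b) = (b*(-19/6))*sqrt(b) = (-19*b/6)*sqrt(b) = -19*b**(3/2)/6)
Q(K, m) = m - K
u = 35 (u = -7*(-5) = 35)
u*Q(l(4), v) + 83 = 35*(2 - (-19)*4**(3/2)/6) + 83 = 35*(2 - (-19)*8/6) + 83 = 35*(2 - 1*(-76/3)) + 83 = 35*(2 + 76/3) + 83 = 35*(82/3) + 83 = 2870/3 + 83 = 3119/3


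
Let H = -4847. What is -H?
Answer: 4847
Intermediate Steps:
-H = -1*(-4847) = 4847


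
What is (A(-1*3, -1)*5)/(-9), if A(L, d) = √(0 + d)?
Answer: -5*I/9 ≈ -0.55556*I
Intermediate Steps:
A(L, d) = √d
(A(-1*3, -1)*5)/(-9) = (√(-1)*5)/(-9) = (I*5)*(-⅑) = (5*I)*(-⅑) = -5*I/9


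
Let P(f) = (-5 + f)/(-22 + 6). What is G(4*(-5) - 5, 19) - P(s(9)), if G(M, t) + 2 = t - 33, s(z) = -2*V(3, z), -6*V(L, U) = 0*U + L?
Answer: -65/4 ≈ -16.250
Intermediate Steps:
V(L, U) = -L/6 (V(L, U) = -(0*U + L)/6 = -(0 + L)/6 = -L/6)
s(z) = 1 (s(z) = -(-1)*3/3 = -2*(-½) = 1)
P(f) = 5/16 - f/16 (P(f) = (-5 + f)/(-16) = (-5 + f)*(-1/16) = 5/16 - f/16)
G(M, t) = -35 + t (G(M, t) = -2 + (t - 33) = -2 + (-33 + t) = -35 + t)
G(4*(-5) - 5, 19) - P(s(9)) = (-35 + 19) - (5/16 - 1/16*1) = -16 - (5/16 - 1/16) = -16 - 1*¼ = -16 - ¼ = -65/4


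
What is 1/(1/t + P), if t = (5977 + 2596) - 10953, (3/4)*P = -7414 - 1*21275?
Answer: -2380/91039761 ≈ -2.6142e-5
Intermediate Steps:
P = -38252 (P = 4*(-7414 - 1*21275)/3 = 4*(-7414 - 21275)/3 = (4/3)*(-28689) = -38252)
t = -2380 (t = 8573 - 10953 = -2380)
1/(1/t + P) = 1/(1/(-2380) - 38252) = 1/(-1/2380 - 38252) = 1/(-91039761/2380) = -2380/91039761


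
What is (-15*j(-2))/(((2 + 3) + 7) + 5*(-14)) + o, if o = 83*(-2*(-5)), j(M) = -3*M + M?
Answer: 24100/29 ≈ 831.03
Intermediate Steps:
j(M) = -2*M
o = 830 (o = 83*10 = 830)
(-15*j(-2))/(((2 + 3) + 7) + 5*(-14)) + o = (-(-30)*(-2))/(((2 + 3) + 7) + 5*(-14)) + 830 = (-15*4)/((5 + 7) - 70) + 830 = -60/(12 - 70) + 830 = -60/(-58) + 830 = -60*(-1/58) + 830 = 30/29 + 830 = 24100/29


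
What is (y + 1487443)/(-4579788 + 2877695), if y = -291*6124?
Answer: 294641/1702093 ≈ 0.17311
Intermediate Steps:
y = -1782084
(y + 1487443)/(-4579788 + 2877695) = (-1782084 + 1487443)/(-4579788 + 2877695) = -294641/(-1702093) = -294641*(-1/1702093) = 294641/1702093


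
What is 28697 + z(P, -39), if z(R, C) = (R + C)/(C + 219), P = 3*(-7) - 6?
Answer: 860899/30 ≈ 28697.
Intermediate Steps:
P = -27 (P = -21 - 6 = -27)
z(R, C) = (C + R)/(219 + C)
28697 + z(P, -39) = 28697 + (-39 - 27)/(219 - 39) = 28697 - 66/180 = 28697 + (1/180)*(-66) = 28697 - 11/30 = 860899/30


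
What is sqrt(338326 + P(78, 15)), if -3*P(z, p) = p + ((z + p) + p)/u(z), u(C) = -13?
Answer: sqrt(57176717)/13 ≈ 581.66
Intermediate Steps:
P(z, p) = -11*p/39 + z/39 (P(z, p) = -(p + ((z + p) + p)/(-13))/3 = -(p + ((p + z) + p)*(-1/13))/3 = -(p + (z + 2*p)*(-1/13))/3 = -(p + (-2*p/13 - z/13))/3 = -(-z/13 + 11*p/13)/3 = -11*p/39 + z/39)
sqrt(338326 + P(78, 15)) = sqrt(338326 + (-11/39*15 + (1/39)*78)) = sqrt(338326 + (-55/13 + 2)) = sqrt(338326 - 29/13) = sqrt(4398209/13) = sqrt(57176717)/13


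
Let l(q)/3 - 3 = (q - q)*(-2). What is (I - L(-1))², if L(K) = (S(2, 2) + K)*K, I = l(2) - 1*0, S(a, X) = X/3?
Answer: 676/9 ≈ 75.111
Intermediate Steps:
l(q) = 9 (l(q) = 9 + 3*((q - q)*(-2)) = 9 + 3*(0*(-2)) = 9 + 3*0 = 9 + 0 = 9)
S(a, X) = X/3 (S(a, X) = X*(⅓) = X/3)
I = 9 (I = 9 - 1*0 = 9 + 0 = 9)
L(K) = K*(⅔ + K) (L(K) = ((⅓)*2 + K)*K = (⅔ + K)*K = K*(⅔ + K))
(I - L(-1))² = (9 - (-1)*(2 + 3*(-1))/3)² = (9 - (-1)*(2 - 3)/3)² = (9 - (-1)*(-1)/3)² = (9 - 1*⅓)² = (9 - ⅓)² = (26/3)² = 676/9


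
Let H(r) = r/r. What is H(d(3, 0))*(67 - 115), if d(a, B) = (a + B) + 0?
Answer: -48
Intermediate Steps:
d(a, B) = B + a (d(a, B) = (B + a) + 0 = B + a)
H(r) = 1
H(d(3, 0))*(67 - 115) = 1*(67 - 115) = 1*(-48) = -48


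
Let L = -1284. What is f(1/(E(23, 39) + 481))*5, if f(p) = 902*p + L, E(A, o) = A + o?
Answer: -3481550/543 ≈ -6411.7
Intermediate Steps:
f(p) = -1284 + 902*p (f(p) = 902*p - 1284 = -1284 + 902*p)
f(1/(E(23, 39) + 481))*5 = (-1284 + 902/((23 + 39) + 481))*5 = (-1284 + 902/(62 + 481))*5 = (-1284 + 902/543)*5 = -696310/543*5 = -3481550/543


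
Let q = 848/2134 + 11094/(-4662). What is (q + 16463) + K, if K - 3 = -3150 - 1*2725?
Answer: 8778920434/829059 ≈ 10589.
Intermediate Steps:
q = -1643435/829059 (q = 848*(1/2134) + 11094*(-1/4662) = 424/1067 - 1849/777 = -1643435/829059 ≈ -1.9823)
K = -5872 (K = 3 + (-3150 - 1*2725) = 3 + (-3150 - 2725) = 3 - 5875 = -5872)
(q + 16463) + K = (-1643435/829059 + 16463) - 5872 = 13647154882/829059 - 5872 = 8778920434/829059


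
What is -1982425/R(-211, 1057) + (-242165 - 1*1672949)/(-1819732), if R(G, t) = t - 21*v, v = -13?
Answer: -90123377712/60506089 ≈ -1489.5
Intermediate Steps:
R(G, t) = 273 + t (R(G, t) = t - 21*(-13) = t + 273 = 273 + t)
-1982425/R(-211, 1057) + (-242165 - 1*1672949)/(-1819732) = -1982425/(273 + 1057) + (-242165 - 1*1672949)/(-1819732) = -1982425/1330 + (-242165 - 1672949)*(-1/1819732) = -1982425*1/1330 - 1915114*(-1/1819732) = -396485/266 + 957557/909866 = -90123377712/60506089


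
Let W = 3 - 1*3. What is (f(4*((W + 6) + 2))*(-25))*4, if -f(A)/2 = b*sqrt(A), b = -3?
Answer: -2400*sqrt(2) ≈ -3394.1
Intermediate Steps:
W = 0 (W = 3 - 3 = 0)
f(A) = 6*sqrt(A) (f(A) = -(-6)*sqrt(A) = 6*sqrt(A))
(f(4*((W + 6) + 2))*(-25))*4 = ((6*sqrt(4*((0 + 6) + 2)))*(-25))*4 = ((6*sqrt(4*(6 + 2)))*(-25))*4 = ((6*sqrt(4*8))*(-25))*4 = ((6*sqrt(32))*(-25))*4 = ((6*(4*sqrt(2)))*(-25))*4 = ((24*sqrt(2))*(-25))*4 = -600*sqrt(2)*4 = -2400*sqrt(2)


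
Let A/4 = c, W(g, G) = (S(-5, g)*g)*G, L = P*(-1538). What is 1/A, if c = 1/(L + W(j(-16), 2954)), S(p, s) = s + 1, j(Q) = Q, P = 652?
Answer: -73454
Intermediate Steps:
L = -1002776 (L = 652*(-1538) = -1002776)
S(p, s) = 1 + s
W(g, G) = G*g*(1 + g) (W(g, G) = ((1 + g)*g)*G = (g*(1 + g))*G = G*g*(1 + g))
c = -1/293816 (c = 1/(-1002776 + 2954*(-16)*(1 - 16)) = 1/(-1002776 + 2954*(-16)*(-15)) = 1/(-1002776 + 708960) = 1/(-293816) = -1/293816 ≈ -3.4035e-6)
A = -1/73454 (A = 4*(-1/293816) = -1/73454 ≈ -1.3614e-5)
1/A = 1/(-1/73454) = -73454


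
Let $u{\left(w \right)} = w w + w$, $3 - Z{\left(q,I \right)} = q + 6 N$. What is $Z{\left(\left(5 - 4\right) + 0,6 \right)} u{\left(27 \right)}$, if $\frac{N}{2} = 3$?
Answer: $-25704$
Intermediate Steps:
$N = 6$ ($N = 2 \cdot 3 = 6$)
$Z{\left(q,I \right)} = -33 - q$ ($Z{\left(q,I \right)} = 3 - \left(q + 6 \cdot 6\right) = 3 - \left(q + 36\right) = 3 - \left(36 + q\right) = -33 - q$)
$u{\left(w \right)} = w + w^{2}$ ($u{\left(w \right)} = w^{2} + w = w + w^{2}$)
$Z{\left(\left(5 - 4\right) + 0,6 \right)} u{\left(27 \right)} = \left(-33 - \left(\left(5 - 4\right) + 0\right)\right) 27 \left(1 + 27\right) = \left(-33 - \left(1 + 0\right)\right) 27 \cdot 28 = \left(-33 - 1\right) 756 = \left(-34\right) 756 = -25704$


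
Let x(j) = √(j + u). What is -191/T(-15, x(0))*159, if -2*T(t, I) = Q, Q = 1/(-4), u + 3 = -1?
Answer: -242952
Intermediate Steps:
u = -4 (u = -3 - 1 = -4)
Q = -¼ ≈ -0.25000
x(j) = √(-4 + j) (x(j) = √(j - 4) = √(-4 + j))
T(t, I) = ⅛ (T(t, I) = -½*(-¼) = ⅛)
-191/T(-15, x(0))*159 = -191/⅛*159 = -191*8*159 = -1528*159 = -242952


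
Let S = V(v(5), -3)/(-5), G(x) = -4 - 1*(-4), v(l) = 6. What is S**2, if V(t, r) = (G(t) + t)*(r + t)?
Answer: 324/25 ≈ 12.960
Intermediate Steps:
G(x) = 0 (G(x) = -4 + 4 = 0)
V(t, r) = t*(r + t) (V(t, r) = (0 + t)*(r + t) = t*(r + t))
S = -18/5 (S = (6*(-3 + 6))/(-5) = (6*3)*(-1/5) = 18*(-1/5) = -18/5 ≈ -3.6000)
S**2 = (-18/5)**2 = 324/25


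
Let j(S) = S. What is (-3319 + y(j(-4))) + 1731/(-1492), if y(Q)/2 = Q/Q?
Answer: -4950695/1492 ≈ -3318.2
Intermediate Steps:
y(Q) = 2 (y(Q) = 2*(Q/Q) = 2*1 = 2)
(-3319 + y(j(-4))) + 1731/(-1492) = (-3319 + 2) + 1731/(-1492) = -3317 + 1731*(-1/1492) = -3317 - 1731/1492 = -4950695/1492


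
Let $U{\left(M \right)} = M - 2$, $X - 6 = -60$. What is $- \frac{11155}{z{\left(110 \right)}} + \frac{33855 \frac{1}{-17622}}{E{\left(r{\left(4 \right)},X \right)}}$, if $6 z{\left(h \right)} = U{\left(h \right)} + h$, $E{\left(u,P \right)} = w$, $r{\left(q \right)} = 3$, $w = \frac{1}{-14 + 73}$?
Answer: $- \frac{269147245}{640266} \approx -420.37$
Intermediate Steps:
$X = -54$ ($X = 6 - 60 = -54$)
$U{\left(M \right)} = -2 + M$
$w = \frac{1}{59} \approx 0.016949$
$E{\left(u,P \right)} = \frac{1}{59}$
$z{\left(h \right)} = - \frac{1}{3} + \frac{h}{3}$ ($z{\left(h \right)} = \frac{\left(-2 + h\right) + h}{6} = \frac{-2 + 2 h}{6} = - \frac{1}{3} + \frac{h}{3}$)
$- \frac{11155}{z{\left(110 \right)}} + \frac{33855 \frac{1}{-17622}}{E{\left(r{\left(4 \right)},X \right)}} = - \frac{11155}{- \frac{1}{3} + \frac{1}{3} \cdot 110} + \frac{33855}{-17622} \frac{1}{\frac{1}{59}} = - \frac{11155}{- \frac{1}{3} + \frac{110}{3}} + 33855 \left(- \frac{1}{17622}\right) 59 = - \frac{11155}{\frac{109}{3}} - \frac{665815}{5874} = \left(-11155\right) \frac{3}{109} - \frac{665815}{5874} = - \frac{33465}{109} - \frac{665815}{5874} = - \frac{269147245}{640266}$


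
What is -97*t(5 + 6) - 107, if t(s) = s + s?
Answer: -2241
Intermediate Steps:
t(s) = 2*s
-97*t(5 + 6) - 107 = -194*(5 + 6) - 107 = -194*11 - 107 = -97*22 - 107 = -2134 - 107 = -2241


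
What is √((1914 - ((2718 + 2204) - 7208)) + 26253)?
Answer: √30453 ≈ 174.51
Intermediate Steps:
√((1914 - ((2718 + 2204) - 7208)) + 26253) = √((1914 - (4922 - 7208)) + 26253) = √((1914 - 1*(-2286)) + 26253) = √((1914 + 2286) + 26253) = √(4200 + 26253) = √30453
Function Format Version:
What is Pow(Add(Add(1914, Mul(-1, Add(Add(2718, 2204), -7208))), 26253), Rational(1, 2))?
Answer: Pow(30453, Rational(1, 2)) ≈ 174.51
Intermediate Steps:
Pow(Add(Add(1914, Mul(-1, Add(Add(2718, 2204), -7208))), 26253), Rational(1, 2)) = Pow(Add(Add(1914, Mul(-1, Add(4922, -7208))), 26253), Rational(1, 2)) = Pow(Add(Add(1914, Mul(-1, -2286)), 26253), Rational(1, 2)) = Pow(Add(Add(1914, 2286), 26253), Rational(1, 2)) = Pow(Add(4200, 26253), Rational(1, 2)) = Pow(30453, Rational(1, 2))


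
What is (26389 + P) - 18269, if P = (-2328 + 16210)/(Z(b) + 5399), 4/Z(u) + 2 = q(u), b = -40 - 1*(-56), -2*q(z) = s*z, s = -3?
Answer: 482407622/59391 ≈ 8122.6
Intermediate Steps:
q(z) = 3*z/2 (q(z) = -(-3)*z/2 = 3*z/2)
b = 16 (b = -40 + 56 = 16)
Z(u) = 4/(-2 + 3*u/2)
P = 152702/59391 (P = (-2328 + 16210)/(8/(-4 + 3*16) + 5399) = 13882/(8/(-4 + 48) + 5399) = 13882/(8/44 + 5399) = 13882/(8*(1/44) + 5399) = 13882/(2/11 + 5399) = 13882/(59391/11) = 13882*(11/59391) = 152702/59391 ≈ 2.5711)
(26389 + P) - 18269 = (26389 + 152702/59391) - 18269 = 1567421801/59391 - 18269 = 482407622/59391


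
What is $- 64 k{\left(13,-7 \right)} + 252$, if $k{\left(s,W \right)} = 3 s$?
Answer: $-2244$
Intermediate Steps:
$- 64 k{\left(13,-7 \right)} + 252 = - 64 \cdot 3 \cdot 13 + 252 = \left(-64\right) 39 + 252 = -2496 + 252 = -2244$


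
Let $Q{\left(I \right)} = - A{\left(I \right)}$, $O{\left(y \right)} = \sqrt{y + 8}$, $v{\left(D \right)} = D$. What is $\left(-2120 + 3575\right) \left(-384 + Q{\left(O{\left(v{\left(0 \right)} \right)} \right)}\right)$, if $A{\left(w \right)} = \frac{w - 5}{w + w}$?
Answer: $- \frac{1118895}{2} + \frac{7275 \sqrt{2}}{8} \approx -5.5816 \cdot 10^{5}$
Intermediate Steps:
$A{\left(w \right)} = \frac{-5 + w}{2 w}$
$O{\left(y \right)} = \sqrt{8 + y}$
$Q{\left(I \right)} = - \frac{-5 + I}{2 I}$
$\left(-2120 + 3575\right) \left(-384 + Q{\left(O{\left(v{\left(0 \right)} \right)} \right)}\right) = \left(-2120 + 3575\right) \left(-384 + \frac{5 - \sqrt{8 + 0}}{2 \sqrt{8 + 0}}\right) = 1455 \left(-384 + \frac{5 - \sqrt{8}}{2 \sqrt{8}}\right) = 1455 \left(-384 + \frac{5 - 2 \sqrt{2}}{2 \cdot 2 \sqrt{2}}\right) = 1455 \left(-384 + \frac{\frac{\sqrt{2}}{4} \left(5 - 2 \sqrt{2}\right)}{2}\right) = 1455 \left(-384 + \frac{\sqrt{2} \left(5 - 2 \sqrt{2}\right)}{8}\right) = -558720 + \frac{1455 \sqrt{2} \left(5 - 2 \sqrt{2}\right)}{8}$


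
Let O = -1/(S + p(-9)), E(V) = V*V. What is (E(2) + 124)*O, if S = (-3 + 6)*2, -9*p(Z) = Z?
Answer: -128/7 ≈ -18.286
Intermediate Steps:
p(Z) = -Z/9
S = 6 (S = 3*2 = 6)
E(V) = V**2
O = -1/7 (O = -1/(6 - 1/9*(-9)) = -1/(6 + 1) = -1/7 ≈ -0.14286)
(E(2) + 124)*O = (2**2 + 124)*(-1/7) = (4 + 124)*(-1/7) = 128*(-1/7) = -128/7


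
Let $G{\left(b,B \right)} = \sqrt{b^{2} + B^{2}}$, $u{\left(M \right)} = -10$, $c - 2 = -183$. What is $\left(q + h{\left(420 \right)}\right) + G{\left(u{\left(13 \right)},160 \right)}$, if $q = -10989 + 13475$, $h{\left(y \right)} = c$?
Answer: $2305 + 10 \sqrt{257} \approx 2465.3$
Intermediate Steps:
$c = -181$ ($c = 2 - 183 = -181$)
$h{\left(y \right)} = -181$
$q = 2486$
$G{\left(b,B \right)} = \sqrt{B^{2} + b^{2}}$
$\left(q + h{\left(420 \right)}\right) + G{\left(u{\left(13 \right)},160 \right)} = \left(2486 - 181\right) + \sqrt{160^{2} + \left(-10\right)^{2}} = 2305 + \sqrt{25600 + 100} = 2305 + \sqrt{25700} = 2305 + 10 \sqrt{257}$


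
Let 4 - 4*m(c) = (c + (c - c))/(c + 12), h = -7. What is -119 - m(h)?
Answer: -2407/20 ≈ -120.35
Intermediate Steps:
m(c) = 1 - c/(4*(12 + c)) (m(c) = 1 - (c + (c - c))/(4*(c + 12)) = 1 - (c + 0)/(4*(12 + c)) = 1 - c/(4*(12 + c)))
-119 - m(h) = -119 - 3*(16 - 7)/(4*(12 - 7)) = -119 - 3*9/(4*5) = -119 - 1*27/20 = -119 - 27/20 = -2407/20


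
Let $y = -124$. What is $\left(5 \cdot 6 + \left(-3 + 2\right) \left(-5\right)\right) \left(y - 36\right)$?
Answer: $-5600$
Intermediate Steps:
$\left(5 \cdot 6 + \left(-3 + 2\right) \left(-5\right)\right) \left(y - 36\right) = \left(5 \cdot 6 + \left(-3 + 2\right) \left(-5\right)\right) \left(-124 - 36\right) = \left(30 - -5\right) \left(-160\right) = \left(30 + 5\right) \left(-160\right) = 35 \left(-160\right) = -5600$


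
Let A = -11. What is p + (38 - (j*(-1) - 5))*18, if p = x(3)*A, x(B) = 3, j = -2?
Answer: 705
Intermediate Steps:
p = -33 (p = 3*(-11) = -33)
p + (38 - (j*(-1) - 5))*18 = -33 + (38 - (-2*(-1) - 5))*18 = -33 + (38 - (2 - 5))*18 = -33 + (38 - 1*(-3))*18 = -33 + (38 + 3)*18 = -33 + 41*18 = -33 + 738 = 705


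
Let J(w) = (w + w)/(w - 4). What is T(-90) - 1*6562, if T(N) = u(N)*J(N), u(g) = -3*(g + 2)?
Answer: -284654/47 ≈ -6056.5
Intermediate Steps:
u(g) = -6 - 3*g (u(g) = -3*(2 + g) = -6 - 3*g)
J(w) = 2*w/(-4 + w) (J(w) = (2*w)/(-4 + w) = 2*w/(-4 + w))
T(N) = 2*N*(-6 - 3*N)/(-4 + N) (T(N) = (-6 - 3*N)*(2*N/(-4 + N)) = 2*N*(-6 - 3*N)/(-4 + N))
T(-90) - 1*6562 = -6*(-90)*(2 - 90)/(-4 - 90) - 1*6562 = -6*(-90)*(-88)/(-94) - 6562 = -6*(-90)*(-1/94)*(-88) - 6562 = 23760/47 - 6562 = -284654/47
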